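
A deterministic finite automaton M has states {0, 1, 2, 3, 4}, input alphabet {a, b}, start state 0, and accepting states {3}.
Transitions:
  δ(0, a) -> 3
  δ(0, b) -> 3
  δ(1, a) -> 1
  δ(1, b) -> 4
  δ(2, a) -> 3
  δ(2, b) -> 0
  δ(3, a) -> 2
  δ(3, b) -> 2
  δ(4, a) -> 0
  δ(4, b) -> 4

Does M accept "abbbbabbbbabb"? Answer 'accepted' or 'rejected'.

0 --a--> 3
3 --b--> 2
2 --b--> 0
0 --b--> 3
3 --b--> 2
2 --a--> 3
3 --b--> 2
2 --b--> 0
0 --b--> 3
3 --b--> 2
2 --a--> 3
3 --b--> 2
2 --b--> 0
End in state 0, which is not an accepting state.

rejected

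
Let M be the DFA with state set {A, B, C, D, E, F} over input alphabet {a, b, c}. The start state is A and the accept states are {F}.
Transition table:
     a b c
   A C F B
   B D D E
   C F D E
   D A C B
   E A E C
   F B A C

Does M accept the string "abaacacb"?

rejected

A --a--> C
C --b--> D
D --a--> A
A --a--> C
C --c--> E
E --a--> A
A --c--> B
B --b--> D
End in state D, which is not an accepting state.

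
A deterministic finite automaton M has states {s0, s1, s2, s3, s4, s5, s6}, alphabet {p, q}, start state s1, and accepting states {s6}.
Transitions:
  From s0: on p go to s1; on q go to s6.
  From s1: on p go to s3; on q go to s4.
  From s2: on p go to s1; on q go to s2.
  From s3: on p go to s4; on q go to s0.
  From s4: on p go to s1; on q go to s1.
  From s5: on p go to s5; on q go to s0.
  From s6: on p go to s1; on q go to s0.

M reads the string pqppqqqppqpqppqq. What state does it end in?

s6

s1 --p--> s3
s3 --q--> s0
s0 --p--> s1
s1 --p--> s3
s3 --q--> s0
s0 --q--> s6
s6 --q--> s0
s0 --p--> s1
s1 --p--> s3
s3 --q--> s0
s0 --p--> s1
s1 --q--> s4
s4 --p--> s1
s1 --p--> s3
s3 --q--> s0
s0 --q--> s6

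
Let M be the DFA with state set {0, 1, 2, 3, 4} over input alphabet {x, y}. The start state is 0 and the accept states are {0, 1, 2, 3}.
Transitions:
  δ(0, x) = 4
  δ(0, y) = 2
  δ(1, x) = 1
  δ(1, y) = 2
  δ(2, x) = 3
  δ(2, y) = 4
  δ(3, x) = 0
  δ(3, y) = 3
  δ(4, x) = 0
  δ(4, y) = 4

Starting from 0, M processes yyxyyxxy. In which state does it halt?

0 --y--> 2
2 --y--> 4
4 --x--> 0
0 --y--> 2
2 --y--> 4
4 --x--> 0
0 --x--> 4
4 --y--> 4

4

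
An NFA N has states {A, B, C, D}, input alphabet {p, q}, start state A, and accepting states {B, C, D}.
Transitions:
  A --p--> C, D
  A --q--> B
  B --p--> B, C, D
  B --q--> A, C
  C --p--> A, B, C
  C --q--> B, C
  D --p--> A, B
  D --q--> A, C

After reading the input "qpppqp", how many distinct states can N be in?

4

Start: {A}
read q: {B}
read p: {B, C, D}
read p: {A, B, C, D}
read p: {A, B, C, D}
read q: {A, B, C}
read p: {A, B, C, D}
Final reachable set {A, B, C, D} has 4 states.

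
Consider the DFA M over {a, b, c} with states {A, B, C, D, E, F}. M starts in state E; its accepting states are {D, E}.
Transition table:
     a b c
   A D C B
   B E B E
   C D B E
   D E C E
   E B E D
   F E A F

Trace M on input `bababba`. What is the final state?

E --b--> E
E --a--> B
B --b--> B
B --a--> E
E --b--> E
E --b--> E
E --a--> B

B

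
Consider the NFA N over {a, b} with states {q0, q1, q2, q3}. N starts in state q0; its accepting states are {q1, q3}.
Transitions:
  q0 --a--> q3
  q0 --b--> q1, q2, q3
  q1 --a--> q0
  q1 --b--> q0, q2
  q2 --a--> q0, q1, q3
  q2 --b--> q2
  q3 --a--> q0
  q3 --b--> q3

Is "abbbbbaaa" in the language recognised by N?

Start: {q0}
read a: {q3}
read b: {q3}
read b: {q3}
read b: {q3}
read b: {q3}
read b: {q3}
read a: {q0}
read a: {q3}
read a: {q0}
Reachable ∩ accepting = {} — empty.

rejected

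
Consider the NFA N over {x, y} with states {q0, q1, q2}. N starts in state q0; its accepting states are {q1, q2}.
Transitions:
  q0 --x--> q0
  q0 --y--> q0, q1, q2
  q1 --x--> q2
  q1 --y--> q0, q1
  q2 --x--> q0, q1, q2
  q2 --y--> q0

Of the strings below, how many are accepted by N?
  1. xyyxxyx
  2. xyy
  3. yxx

xyyxxyx: accepted
xyy: accepted
yxx: accepted

3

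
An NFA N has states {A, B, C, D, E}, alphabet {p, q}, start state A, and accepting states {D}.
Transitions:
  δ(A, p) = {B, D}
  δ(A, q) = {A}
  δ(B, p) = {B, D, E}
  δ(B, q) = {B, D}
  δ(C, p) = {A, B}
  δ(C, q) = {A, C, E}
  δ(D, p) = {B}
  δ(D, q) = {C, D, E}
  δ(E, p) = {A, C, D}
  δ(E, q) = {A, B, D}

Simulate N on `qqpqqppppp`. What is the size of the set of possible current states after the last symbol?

5

Start: {A}
read q: {A}
read q: {A}
read p: {B, D}
read q: {B, C, D, E}
read q: {A, B, C, D, E}
read p: {A, B, C, D, E}
read p: {A, B, C, D, E}
read p: {A, B, C, D, E}
read p: {A, B, C, D, E}
read p: {A, B, C, D, E}
Final reachable set {A, B, C, D, E} has 5 states.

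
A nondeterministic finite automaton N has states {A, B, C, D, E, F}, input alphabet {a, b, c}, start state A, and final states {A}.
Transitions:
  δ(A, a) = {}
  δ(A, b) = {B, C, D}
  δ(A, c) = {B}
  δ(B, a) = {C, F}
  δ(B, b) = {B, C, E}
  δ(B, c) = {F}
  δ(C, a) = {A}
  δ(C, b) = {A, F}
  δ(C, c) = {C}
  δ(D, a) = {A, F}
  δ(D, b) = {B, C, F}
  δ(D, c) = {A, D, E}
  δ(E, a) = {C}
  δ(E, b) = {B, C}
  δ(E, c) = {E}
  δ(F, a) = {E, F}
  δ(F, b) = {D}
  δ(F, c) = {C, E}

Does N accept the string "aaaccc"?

Start: {A}
read a: {}
The reachable set is empty and stays empty for the remaining 5 symbols.
Reachable ∩ accepting = {} — empty.

rejected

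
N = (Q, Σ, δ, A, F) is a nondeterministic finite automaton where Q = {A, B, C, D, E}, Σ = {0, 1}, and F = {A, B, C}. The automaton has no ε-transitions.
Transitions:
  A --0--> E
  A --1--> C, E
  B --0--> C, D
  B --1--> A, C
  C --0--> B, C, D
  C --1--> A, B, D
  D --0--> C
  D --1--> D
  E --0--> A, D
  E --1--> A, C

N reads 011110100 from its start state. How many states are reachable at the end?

Start: {A}
read 0: {E}
read 1: {A, C}
read 1: {A, B, C, D, E}
read 1: {A, B, C, D, E}
read 1: {A, B, C, D, E}
read 0: {A, B, C, D, E}
read 1: {A, B, C, D, E}
read 0: {A, B, C, D, E}
read 0: {A, B, C, D, E}
Final reachable set {A, B, C, D, E} has 5 states.

5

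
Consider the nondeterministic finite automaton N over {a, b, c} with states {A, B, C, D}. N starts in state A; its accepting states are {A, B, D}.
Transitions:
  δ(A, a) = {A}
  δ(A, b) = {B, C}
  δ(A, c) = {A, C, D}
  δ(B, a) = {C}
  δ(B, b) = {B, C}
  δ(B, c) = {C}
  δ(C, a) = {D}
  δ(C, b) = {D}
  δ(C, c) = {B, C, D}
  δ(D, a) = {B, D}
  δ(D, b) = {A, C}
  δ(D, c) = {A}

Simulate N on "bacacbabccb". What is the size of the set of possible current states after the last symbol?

4

Start: {A}
read b: {B, C}
read a: {C, D}
read c: {A, B, C, D}
read a: {A, B, C, D}
read c: {A, B, C, D}
read b: {A, B, C, D}
read a: {A, B, C, D}
read b: {A, B, C, D}
read c: {A, B, C, D}
read c: {A, B, C, D}
read b: {A, B, C, D}
Final reachable set {A, B, C, D} has 4 states.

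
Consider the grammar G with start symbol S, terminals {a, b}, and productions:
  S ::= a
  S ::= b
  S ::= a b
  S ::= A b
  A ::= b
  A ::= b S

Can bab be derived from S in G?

yes

S ⇒ Ab ⇒ bSb ⇒ bab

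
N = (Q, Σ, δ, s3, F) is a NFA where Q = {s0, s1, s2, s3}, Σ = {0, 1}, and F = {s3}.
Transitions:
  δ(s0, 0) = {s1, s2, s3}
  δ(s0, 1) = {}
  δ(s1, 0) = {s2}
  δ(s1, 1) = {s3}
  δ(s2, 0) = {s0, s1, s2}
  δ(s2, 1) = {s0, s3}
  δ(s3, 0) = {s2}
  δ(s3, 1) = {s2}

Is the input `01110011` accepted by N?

rejected

Start: {s3}
read 0: {s2}
read 1: {s0, s3}
read 1: {s2}
read 1: {s0, s3}
read 0: {s1, s2, s3}
read 0: {s0, s1, s2}
read 1: {s0, s3}
read 1: {s2}
Reachable ∩ accepting = {} — empty.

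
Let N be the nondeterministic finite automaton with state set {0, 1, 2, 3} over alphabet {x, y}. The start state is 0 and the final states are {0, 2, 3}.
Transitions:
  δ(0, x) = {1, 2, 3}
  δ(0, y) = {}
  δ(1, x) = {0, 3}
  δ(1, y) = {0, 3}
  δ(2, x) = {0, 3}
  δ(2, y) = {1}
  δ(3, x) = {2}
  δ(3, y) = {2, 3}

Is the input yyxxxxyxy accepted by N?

Start: {0}
read y: {}
The reachable set is empty and stays empty for the remaining 8 symbols.
Reachable ∩ accepting = {} — empty.

rejected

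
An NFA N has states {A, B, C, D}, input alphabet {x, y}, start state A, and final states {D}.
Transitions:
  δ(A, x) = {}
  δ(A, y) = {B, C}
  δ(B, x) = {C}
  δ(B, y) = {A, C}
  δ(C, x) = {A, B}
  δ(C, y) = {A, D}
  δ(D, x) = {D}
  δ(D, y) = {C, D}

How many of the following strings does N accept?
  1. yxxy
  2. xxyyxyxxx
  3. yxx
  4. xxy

yxxy: accepted
xxyyxyxxx: rejected
yxx: rejected
xxy: rejected

1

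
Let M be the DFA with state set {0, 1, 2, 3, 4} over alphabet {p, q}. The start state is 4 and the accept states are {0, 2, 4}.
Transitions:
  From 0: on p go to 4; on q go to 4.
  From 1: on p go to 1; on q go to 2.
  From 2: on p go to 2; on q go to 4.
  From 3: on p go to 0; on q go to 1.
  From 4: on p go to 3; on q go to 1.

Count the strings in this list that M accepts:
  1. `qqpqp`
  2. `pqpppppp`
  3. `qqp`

1

`qqpqp`: rejected
`pqpppppp`: rejected
`qqp`: accepted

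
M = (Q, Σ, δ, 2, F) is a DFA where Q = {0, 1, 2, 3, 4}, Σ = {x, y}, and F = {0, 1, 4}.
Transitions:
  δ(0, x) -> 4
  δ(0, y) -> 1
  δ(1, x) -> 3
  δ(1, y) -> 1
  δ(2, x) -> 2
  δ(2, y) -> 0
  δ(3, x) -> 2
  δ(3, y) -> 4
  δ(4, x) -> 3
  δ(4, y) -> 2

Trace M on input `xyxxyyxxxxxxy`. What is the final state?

0

2 --x--> 2
2 --y--> 0
0 --x--> 4
4 --x--> 3
3 --y--> 4
4 --y--> 2
2 --x--> 2
2 --x--> 2
2 --x--> 2
2 --x--> 2
2 --x--> 2
2 --x--> 2
2 --y--> 0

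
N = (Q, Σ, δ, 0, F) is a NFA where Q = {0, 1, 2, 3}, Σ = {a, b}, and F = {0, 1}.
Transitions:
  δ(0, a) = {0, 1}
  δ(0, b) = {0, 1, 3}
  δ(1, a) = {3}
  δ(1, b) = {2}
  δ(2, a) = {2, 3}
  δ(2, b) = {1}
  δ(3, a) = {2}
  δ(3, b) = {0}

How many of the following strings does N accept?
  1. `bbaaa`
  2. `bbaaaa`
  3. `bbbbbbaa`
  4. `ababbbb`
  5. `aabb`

`bbaaa`: accepted
`bbaaaa`: accepted
`bbbbbbaa`: accepted
`ababbbb`: accepted
`aabb`: accepted

5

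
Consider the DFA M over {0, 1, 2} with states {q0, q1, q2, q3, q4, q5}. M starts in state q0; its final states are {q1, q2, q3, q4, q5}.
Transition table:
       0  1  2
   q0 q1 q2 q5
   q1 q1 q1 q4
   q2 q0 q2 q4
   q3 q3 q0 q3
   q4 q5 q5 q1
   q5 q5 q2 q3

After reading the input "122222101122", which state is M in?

q1

q0 --1--> q2
q2 --2--> q4
q4 --2--> q1
q1 --2--> q4
q4 --2--> q1
q1 --2--> q4
q4 --1--> q5
q5 --0--> q5
q5 --1--> q2
q2 --1--> q2
q2 --2--> q4
q4 --2--> q1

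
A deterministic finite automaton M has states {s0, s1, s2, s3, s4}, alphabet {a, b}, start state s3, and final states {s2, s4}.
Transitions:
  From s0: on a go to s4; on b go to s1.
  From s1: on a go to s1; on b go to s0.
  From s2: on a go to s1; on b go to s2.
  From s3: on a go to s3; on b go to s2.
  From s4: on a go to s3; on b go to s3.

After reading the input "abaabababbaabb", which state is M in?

s3 --a--> s3
s3 --b--> s2
s2 --a--> s1
s1 --a--> s1
s1 --b--> s0
s0 --a--> s4
s4 --b--> s3
s3 --a--> s3
s3 --b--> s2
s2 --b--> s2
s2 --a--> s1
s1 --a--> s1
s1 --b--> s0
s0 --b--> s1

s1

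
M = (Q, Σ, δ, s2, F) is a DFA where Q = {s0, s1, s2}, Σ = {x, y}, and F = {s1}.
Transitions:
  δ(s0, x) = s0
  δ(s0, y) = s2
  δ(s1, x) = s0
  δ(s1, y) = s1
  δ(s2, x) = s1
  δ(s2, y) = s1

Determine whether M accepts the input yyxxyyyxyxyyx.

s2 --y--> s1
s1 --y--> s1
s1 --x--> s0
s0 --x--> s0
s0 --y--> s2
s2 --y--> s1
s1 --y--> s1
s1 --x--> s0
s0 --y--> s2
s2 --x--> s1
s1 --y--> s1
s1 --y--> s1
s1 --x--> s0
End in state s0, which is not an accepting state.

rejected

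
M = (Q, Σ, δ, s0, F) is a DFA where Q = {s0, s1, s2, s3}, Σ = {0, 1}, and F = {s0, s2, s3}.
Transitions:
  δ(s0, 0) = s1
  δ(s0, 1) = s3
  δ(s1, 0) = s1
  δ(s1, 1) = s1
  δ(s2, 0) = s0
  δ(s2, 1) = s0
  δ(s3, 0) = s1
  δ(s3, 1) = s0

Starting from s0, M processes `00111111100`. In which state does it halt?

s0 --0--> s1
s1 --0--> s1
s1 --1--> s1
s1 --1--> s1
s1 --1--> s1
s1 --1--> s1
s1 --1--> s1
s1 --1--> s1
s1 --1--> s1
s1 --0--> s1
s1 --0--> s1

s1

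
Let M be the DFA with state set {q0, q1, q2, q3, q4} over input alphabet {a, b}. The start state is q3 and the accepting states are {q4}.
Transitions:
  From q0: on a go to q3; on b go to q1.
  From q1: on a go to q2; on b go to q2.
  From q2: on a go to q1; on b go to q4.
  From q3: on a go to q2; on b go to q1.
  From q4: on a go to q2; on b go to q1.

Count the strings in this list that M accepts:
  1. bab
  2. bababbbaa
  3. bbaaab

1

bab: accepted
bababbbaa: rejected
bbaaab: rejected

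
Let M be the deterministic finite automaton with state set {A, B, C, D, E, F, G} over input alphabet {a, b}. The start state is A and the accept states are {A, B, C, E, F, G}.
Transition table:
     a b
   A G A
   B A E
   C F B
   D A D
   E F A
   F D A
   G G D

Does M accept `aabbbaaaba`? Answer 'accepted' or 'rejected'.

A --a--> G
G --a--> G
G --b--> D
D --b--> D
D --b--> D
D --a--> A
A --a--> G
G --a--> G
G --b--> D
D --a--> A
End in state A, which is an accepting state.

accepted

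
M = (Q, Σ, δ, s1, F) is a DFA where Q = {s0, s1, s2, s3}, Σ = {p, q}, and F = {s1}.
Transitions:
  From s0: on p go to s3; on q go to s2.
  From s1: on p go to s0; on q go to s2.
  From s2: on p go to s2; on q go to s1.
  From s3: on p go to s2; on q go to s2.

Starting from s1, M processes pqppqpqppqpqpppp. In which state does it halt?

s2

s1 --p--> s0
s0 --q--> s2
s2 --p--> s2
s2 --p--> s2
s2 --q--> s1
s1 --p--> s0
s0 --q--> s2
s2 --p--> s2
s2 --p--> s2
s2 --q--> s1
s1 --p--> s0
s0 --q--> s2
s2 --p--> s2
s2 --p--> s2
s2 --p--> s2
s2 --p--> s2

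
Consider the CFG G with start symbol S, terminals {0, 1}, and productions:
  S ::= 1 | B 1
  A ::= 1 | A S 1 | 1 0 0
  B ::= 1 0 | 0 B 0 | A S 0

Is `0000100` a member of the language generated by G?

no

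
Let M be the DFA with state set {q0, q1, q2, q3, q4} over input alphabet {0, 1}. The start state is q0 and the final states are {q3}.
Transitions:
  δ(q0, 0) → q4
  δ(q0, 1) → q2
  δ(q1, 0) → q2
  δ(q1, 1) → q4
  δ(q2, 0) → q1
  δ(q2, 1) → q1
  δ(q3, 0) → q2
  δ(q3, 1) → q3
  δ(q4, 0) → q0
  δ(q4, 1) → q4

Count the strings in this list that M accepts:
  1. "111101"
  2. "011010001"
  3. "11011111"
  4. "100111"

"111101": rejected
"011010001": rejected
"11011111": rejected
"100111": rejected

0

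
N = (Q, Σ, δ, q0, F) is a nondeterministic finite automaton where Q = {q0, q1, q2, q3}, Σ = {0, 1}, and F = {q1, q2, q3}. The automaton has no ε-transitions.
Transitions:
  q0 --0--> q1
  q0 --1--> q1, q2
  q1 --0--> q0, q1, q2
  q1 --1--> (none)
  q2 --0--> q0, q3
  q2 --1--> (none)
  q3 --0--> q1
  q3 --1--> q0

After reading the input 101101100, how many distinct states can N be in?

4

Start: {q0}
read 1: {q1, q2}
read 0: {q0, q1, q2, q3}
read 1: {q0, q1, q2}
read 1: {q1, q2}
read 0: {q0, q1, q2, q3}
read 1: {q0, q1, q2}
read 1: {q1, q2}
read 0: {q0, q1, q2, q3}
read 0: {q0, q1, q2, q3}
Final reachable set {q0, q1, q2, q3} has 4 states.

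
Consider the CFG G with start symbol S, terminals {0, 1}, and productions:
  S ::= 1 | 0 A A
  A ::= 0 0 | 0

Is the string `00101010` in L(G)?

no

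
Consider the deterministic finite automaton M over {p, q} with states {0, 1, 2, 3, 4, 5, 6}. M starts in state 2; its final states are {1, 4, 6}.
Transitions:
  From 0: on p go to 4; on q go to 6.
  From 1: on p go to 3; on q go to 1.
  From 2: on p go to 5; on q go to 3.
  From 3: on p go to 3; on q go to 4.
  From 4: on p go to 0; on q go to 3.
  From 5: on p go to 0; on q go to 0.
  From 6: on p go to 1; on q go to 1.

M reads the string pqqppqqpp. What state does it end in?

3

2 --p--> 5
5 --q--> 0
0 --q--> 6
6 --p--> 1
1 --p--> 3
3 --q--> 4
4 --q--> 3
3 --p--> 3
3 --p--> 3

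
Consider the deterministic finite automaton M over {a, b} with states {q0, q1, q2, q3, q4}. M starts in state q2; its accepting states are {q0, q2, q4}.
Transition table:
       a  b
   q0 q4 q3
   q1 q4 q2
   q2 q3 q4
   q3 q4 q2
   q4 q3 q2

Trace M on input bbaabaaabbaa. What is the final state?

q2 --b--> q4
q4 --b--> q2
q2 --a--> q3
q3 --a--> q4
q4 --b--> q2
q2 --a--> q3
q3 --a--> q4
q4 --a--> q3
q3 --b--> q2
q2 --b--> q4
q4 --a--> q3
q3 --a--> q4

q4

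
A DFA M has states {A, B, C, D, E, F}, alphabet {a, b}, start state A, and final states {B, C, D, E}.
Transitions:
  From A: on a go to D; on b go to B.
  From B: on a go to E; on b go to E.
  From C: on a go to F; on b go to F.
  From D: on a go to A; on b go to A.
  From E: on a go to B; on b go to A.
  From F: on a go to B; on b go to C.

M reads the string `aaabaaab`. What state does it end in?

A --a--> D
D --a--> A
A --a--> D
D --b--> A
A --a--> D
D --a--> A
A --a--> D
D --b--> A

A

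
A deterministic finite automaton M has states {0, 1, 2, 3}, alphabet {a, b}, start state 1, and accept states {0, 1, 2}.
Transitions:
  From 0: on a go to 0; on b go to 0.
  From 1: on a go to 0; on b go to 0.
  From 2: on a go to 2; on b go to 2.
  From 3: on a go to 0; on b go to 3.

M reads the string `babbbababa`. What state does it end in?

1 --b--> 0
0 --a--> 0
0 --b--> 0
0 --b--> 0
0 --b--> 0
0 --a--> 0
0 --b--> 0
0 --a--> 0
0 --b--> 0
0 --a--> 0

0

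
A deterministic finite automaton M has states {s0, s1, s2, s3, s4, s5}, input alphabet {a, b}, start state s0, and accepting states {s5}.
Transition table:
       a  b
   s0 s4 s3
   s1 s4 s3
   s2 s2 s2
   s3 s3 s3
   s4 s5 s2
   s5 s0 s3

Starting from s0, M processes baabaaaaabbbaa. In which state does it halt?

s0 --b--> s3
s3 --a--> s3
s3 --a--> s3
s3 --b--> s3
s3 --a--> s3
s3 --a--> s3
s3 --a--> s3
s3 --a--> s3
s3 --a--> s3
s3 --b--> s3
s3 --b--> s3
s3 --b--> s3
s3 --a--> s3
s3 --a--> s3

s3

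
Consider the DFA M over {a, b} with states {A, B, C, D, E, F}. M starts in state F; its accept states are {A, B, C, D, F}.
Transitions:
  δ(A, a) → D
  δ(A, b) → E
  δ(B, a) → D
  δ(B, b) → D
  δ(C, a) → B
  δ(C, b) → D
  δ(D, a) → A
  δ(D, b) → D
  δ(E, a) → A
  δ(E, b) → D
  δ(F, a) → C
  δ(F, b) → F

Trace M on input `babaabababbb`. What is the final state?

F --b--> F
F --a--> C
C --b--> D
D --a--> A
A --a--> D
D --b--> D
D --a--> A
A --b--> E
E --a--> A
A --b--> E
E --b--> D
D --b--> D

D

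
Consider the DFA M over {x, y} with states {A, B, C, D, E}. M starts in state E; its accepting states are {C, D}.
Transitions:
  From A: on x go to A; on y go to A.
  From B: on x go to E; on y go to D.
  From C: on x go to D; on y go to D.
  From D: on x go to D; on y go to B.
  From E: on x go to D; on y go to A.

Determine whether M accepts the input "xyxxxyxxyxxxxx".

accepted

E --x--> D
D --y--> B
B --x--> E
E --x--> D
D --x--> D
D --y--> B
B --x--> E
E --x--> D
D --y--> B
B --x--> E
E --x--> D
D --x--> D
D --x--> D
D --x--> D
End in state D, which is an accepting state.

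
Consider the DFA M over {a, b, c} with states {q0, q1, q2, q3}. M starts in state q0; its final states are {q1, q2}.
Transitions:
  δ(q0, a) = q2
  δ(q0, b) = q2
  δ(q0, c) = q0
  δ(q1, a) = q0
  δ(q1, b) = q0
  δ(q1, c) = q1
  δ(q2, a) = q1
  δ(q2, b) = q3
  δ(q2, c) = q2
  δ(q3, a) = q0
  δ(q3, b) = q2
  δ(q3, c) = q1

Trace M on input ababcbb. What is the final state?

q2

q0 --a--> q2
q2 --b--> q3
q3 --a--> q0
q0 --b--> q2
q2 --c--> q2
q2 --b--> q3
q3 --b--> q2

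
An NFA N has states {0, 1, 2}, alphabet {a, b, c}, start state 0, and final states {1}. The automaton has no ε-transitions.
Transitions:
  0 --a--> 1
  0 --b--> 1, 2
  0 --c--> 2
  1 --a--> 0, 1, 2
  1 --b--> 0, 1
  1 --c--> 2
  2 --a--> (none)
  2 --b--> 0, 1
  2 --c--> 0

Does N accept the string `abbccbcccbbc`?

Start: {0}
read a: {1}
read b: {0, 1}
read b: {0, 1, 2}
read c: {0, 2}
read c: {0, 2}
read b: {0, 1, 2}
read c: {0, 2}
read c: {0, 2}
read c: {0, 2}
read b: {0, 1, 2}
read b: {0, 1, 2}
read c: {0, 2}
Reachable ∩ accepting = {} — empty.

rejected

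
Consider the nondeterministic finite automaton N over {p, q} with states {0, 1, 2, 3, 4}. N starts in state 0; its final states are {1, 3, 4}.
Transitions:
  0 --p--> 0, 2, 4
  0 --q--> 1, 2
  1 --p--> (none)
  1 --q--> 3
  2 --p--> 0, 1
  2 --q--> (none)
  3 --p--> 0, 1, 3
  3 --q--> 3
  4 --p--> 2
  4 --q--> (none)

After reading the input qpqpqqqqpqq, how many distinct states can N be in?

Start: {0}
read q: {1, 2}
read p: {0, 1}
read q: {1, 2, 3}
read p: {0, 1, 3}
read q: {1, 2, 3}
read q: {3}
read q: {3}
read q: {3}
read p: {0, 1, 3}
read q: {1, 2, 3}
read q: {3}
Final reachable set {3} has 1 state.

1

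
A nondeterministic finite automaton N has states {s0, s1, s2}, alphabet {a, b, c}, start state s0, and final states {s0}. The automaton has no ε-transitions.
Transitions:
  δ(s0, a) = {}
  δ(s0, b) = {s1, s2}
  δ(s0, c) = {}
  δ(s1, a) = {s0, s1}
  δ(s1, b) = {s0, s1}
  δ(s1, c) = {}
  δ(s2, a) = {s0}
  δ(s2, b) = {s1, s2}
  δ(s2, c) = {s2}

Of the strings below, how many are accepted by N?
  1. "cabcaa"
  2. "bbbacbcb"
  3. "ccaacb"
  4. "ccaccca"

"cabcaa": rejected
"bbbacbcb": rejected
"ccaacb": rejected
"ccaccca": rejected

0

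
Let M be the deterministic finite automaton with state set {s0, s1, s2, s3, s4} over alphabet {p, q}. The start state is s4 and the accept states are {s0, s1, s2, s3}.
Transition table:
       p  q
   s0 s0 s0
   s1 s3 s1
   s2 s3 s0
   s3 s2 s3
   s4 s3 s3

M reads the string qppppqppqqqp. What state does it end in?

s4 --q--> s3
s3 --p--> s2
s2 --p--> s3
s3 --p--> s2
s2 --p--> s3
s3 --q--> s3
s3 --p--> s2
s2 --p--> s3
s3 --q--> s3
s3 --q--> s3
s3 --q--> s3
s3 --p--> s2

s2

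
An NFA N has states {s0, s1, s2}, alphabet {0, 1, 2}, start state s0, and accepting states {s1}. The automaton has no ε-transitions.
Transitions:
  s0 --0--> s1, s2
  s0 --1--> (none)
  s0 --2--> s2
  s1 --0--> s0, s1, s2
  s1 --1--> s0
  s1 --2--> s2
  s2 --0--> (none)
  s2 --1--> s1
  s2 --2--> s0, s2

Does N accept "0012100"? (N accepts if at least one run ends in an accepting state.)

accepted

Start: {s0}
read 0: {s1, s2}
read 0: {s0, s1, s2}
read 1: {s0, s1}
read 2: {s2}
read 1: {s1}
read 0: {s0, s1, s2}
read 0: {s0, s1, s2}
Reachable ∩ accepting = {s1} — nonempty.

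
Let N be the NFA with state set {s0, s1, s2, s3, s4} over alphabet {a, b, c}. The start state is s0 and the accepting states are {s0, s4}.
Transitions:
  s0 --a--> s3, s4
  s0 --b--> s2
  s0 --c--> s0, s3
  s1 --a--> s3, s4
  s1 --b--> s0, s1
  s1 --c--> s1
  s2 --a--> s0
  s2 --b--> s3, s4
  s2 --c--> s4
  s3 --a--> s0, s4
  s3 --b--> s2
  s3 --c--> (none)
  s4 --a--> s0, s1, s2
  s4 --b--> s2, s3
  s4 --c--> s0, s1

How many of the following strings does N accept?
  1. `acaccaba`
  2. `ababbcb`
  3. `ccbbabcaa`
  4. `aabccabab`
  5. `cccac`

4

`acaccaba`: accepted
`ababbcb`: accepted
`ccbbabcaa`: accepted
`aabccabab`: rejected
`cccac`: accepted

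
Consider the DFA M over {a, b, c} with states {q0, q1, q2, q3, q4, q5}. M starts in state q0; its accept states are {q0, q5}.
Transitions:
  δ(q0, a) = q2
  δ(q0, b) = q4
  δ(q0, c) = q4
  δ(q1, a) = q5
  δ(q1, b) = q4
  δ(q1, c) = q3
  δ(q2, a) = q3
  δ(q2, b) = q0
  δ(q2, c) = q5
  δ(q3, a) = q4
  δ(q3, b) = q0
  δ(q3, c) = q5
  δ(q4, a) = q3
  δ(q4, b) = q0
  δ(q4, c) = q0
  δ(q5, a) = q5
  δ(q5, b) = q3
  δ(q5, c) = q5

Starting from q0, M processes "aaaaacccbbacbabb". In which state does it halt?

q0 --a--> q2
q2 --a--> q3
q3 --a--> q4
q4 --a--> q3
q3 --a--> q4
q4 --c--> q0
q0 --c--> q4
q4 --c--> q0
q0 --b--> q4
q4 --b--> q0
q0 --a--> q2
q2 --c--> q5
q5 --b--> q3
q3 --a--> q4
q4 --b--> q0
q0 --b--> q4

q4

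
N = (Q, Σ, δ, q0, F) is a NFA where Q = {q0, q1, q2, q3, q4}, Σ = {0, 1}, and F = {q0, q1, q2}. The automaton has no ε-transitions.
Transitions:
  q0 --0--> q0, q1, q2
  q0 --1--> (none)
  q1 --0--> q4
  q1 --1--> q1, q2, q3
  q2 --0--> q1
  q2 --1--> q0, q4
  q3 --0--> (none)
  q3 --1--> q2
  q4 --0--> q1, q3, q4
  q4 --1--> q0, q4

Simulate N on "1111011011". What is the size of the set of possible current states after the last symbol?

Start: {q0}
read 1: {}
The reachable set is empty and stays empty for the remaining 9 symbols.
Final reachable set {} has 0 states.

0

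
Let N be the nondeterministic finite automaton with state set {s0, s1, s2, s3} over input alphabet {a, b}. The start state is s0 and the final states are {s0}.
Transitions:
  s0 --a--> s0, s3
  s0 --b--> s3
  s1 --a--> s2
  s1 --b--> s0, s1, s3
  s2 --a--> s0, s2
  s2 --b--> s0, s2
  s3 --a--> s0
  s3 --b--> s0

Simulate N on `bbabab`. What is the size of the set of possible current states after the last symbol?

Start: {s0}
read b: {s3}
read b: {s0}
read a: {s0, s3}
read b: {s0, s3}
read a: {s0, s3}
read b: {s0, s3}
Final reachable set {s0, s3} has 2 states.

2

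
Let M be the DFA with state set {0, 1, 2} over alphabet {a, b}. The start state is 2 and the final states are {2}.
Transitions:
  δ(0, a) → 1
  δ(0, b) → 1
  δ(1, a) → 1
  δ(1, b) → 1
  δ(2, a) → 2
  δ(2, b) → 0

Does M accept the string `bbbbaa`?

2 --b--> 0
0 --b--> 1
1 --b--> 1
1 --b--> 1
1 --a--> 1
1 --a--> 1
End in state 1, which is not an accepting state.

rejected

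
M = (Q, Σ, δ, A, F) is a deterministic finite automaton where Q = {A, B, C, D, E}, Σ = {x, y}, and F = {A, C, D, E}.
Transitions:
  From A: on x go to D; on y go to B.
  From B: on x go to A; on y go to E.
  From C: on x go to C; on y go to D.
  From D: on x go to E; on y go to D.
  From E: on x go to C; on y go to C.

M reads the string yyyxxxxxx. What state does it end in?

A --y--> B
B --y--> E
E --y--> C
C --x--> C
C --x--> C
C --x--> C
C --x--> C
C --x--> C
C --x--> C

C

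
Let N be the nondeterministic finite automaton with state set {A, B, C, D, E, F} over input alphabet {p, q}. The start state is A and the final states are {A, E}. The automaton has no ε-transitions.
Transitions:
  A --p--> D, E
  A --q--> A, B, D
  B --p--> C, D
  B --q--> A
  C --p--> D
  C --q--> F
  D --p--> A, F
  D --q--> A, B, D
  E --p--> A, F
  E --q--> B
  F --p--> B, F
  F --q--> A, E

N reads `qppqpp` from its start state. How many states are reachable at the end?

5

Start: {A}
read q: {A, B, D}
read p: {A, C, D, E, F}
read p: {A, B, D, E, F}
read q: {A, B, D, E}
read p: {A, C, D, E, F}
read p: {A, B, D, E, F}
Final reachable set {A, B, D, E, F} has 5 states.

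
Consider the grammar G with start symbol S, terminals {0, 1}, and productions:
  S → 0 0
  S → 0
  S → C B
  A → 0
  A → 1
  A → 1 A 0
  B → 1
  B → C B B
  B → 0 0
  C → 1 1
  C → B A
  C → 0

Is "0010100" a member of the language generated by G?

S ⇒ CB ⇒ BAB ⇒ 00AB ⇒ 001B ⇒ 001CBB ⇒ 0010BB ⇒ 00101B ⇒ 0010100

yes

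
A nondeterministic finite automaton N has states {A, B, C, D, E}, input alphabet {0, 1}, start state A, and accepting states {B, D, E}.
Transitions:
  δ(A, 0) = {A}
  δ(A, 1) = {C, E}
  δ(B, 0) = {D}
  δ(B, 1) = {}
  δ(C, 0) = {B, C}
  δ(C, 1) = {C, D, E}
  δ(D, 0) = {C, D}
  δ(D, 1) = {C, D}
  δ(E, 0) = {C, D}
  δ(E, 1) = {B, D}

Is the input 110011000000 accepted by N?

Start: {A}
read 1: {C, E}
read 1: {B, C, D, E}
read 0: {B, C, D}
read 0: {B, C, D}
read 1: {C, D, E}
read 1: {B, C, D, E}
read 0: {B, C, D}
read 0: {B, C, D}
read 0: {B, C, D}
read 0: {B, C, D}
read 0: {B, C, D}
read 0: {B, C, D}
Reachable ∩ accepting = {B, D} — nonempty.

accepted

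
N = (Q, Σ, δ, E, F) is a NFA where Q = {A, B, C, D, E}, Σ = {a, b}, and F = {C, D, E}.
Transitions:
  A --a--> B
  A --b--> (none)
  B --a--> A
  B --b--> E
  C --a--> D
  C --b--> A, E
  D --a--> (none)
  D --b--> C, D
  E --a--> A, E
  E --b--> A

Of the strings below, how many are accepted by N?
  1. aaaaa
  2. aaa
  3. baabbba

2

aaaaa: accepted
aaa: accepted
baabbba: rejected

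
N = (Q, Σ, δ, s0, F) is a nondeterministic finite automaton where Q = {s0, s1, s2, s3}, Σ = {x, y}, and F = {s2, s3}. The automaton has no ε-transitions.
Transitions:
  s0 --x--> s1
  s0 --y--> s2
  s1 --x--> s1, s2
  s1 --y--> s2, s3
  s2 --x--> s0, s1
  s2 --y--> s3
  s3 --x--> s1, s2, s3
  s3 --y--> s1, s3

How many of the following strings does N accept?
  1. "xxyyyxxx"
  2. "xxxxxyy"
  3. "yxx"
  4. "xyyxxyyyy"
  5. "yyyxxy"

5

"xxyyyxxx": accepted
"xxxxxyy": accepted
"yxx": accepted
"xyyxxyyyy": accepted
"yyyxxy": accepted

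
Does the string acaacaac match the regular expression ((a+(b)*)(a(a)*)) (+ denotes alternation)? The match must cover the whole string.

No split of acaacaac into u·v has (a+(b)*) matching u and (a(a)*) matching v.

no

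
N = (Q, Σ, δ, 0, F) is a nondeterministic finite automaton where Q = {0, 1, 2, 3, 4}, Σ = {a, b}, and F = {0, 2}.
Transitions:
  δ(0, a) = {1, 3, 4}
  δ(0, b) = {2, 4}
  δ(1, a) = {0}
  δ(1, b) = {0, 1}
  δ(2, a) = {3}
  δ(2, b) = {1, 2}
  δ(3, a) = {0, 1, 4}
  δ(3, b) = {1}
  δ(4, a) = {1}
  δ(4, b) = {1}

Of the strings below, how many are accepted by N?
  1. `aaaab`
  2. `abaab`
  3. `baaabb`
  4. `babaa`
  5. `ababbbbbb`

5

`aaaab`: accepted
`abaab`: accepted
`baaabb`: accepted
`babaa`: accepted
`ababbbbbb`: accepted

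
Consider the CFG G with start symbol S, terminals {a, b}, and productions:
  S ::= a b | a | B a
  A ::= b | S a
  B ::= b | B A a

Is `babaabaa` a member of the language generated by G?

S ⇒ Ba ⇒ BAaa ⇒ BAaAaa ⇒ bAaAaa ⇒ bSaaAaa ⇒ babaaAaa ⇒ babaabaa

yes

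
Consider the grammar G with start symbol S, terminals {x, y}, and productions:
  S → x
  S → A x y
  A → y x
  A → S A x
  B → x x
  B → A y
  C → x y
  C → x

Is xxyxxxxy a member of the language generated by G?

yes

S ⇒ Axy ⇒ SAxxy ⇒ xAxxy ⇒ xSAxxxy ⇒ xxAxxxy ⇒ xxyxxxxy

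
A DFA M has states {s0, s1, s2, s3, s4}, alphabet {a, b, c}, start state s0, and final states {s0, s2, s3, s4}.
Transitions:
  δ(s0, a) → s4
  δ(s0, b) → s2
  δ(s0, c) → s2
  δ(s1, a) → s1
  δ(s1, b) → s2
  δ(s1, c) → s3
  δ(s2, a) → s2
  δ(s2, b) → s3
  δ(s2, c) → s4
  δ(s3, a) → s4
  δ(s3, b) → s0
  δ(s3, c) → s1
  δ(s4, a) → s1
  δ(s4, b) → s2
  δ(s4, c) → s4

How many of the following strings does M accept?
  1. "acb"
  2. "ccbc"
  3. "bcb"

"acb": accepted
"ccbc": accepted
"bcb": accepted

3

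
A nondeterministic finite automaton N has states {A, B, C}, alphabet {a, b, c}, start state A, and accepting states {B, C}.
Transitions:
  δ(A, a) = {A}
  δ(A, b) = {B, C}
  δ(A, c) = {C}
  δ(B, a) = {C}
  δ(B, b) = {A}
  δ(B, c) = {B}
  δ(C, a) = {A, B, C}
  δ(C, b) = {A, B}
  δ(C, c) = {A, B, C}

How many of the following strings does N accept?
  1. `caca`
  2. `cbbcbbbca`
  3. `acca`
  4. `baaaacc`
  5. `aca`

`caca`: accepted
`cbbcbbbca`: accepted
`acca`: accepted
`baaaacc`: accepted
`aca`: accepted

5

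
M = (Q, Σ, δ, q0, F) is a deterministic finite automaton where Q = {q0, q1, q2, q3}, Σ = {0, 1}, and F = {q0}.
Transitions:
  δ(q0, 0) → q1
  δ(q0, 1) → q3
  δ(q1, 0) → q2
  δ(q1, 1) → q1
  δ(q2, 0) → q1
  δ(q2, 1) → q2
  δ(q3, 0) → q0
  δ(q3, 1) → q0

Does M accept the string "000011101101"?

rejected

q0 --0--> q1
q1 --0--> q2
q2 --0--> q1
q1 --0--> q2
q2 --1--> q2
q2 --1--> q2
q2 --1--> q2
q2 --0--> q1
q1 --1--> q1
q1 --1--> q1
q1 --0--> q2
q2 --1--> q2
End in state q2, which is not an accepting state.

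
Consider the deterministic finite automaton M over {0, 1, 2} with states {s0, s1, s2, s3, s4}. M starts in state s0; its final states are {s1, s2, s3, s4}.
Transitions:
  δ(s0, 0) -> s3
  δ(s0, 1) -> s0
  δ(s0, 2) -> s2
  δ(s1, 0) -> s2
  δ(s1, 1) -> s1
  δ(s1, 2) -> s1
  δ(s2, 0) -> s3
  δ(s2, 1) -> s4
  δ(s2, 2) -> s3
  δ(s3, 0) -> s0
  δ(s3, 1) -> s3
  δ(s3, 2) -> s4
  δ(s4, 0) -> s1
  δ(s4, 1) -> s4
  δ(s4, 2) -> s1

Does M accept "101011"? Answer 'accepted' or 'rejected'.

rejected

s0 --1--> s0
s0 --0--> s3
s3 --1--> s3
s3 --0--> s0
s0 --1--> s0
s0 --1--> s0
End in state s0, which is not an accepting state.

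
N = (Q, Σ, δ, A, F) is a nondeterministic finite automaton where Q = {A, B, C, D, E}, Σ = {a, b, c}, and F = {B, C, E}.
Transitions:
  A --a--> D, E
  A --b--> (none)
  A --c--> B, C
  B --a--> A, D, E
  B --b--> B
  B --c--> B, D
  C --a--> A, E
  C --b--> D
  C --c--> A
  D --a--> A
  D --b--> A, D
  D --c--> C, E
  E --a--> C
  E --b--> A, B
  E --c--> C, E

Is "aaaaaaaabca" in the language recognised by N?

Start: {A}
read a: {D, E}
read a: {A, C}
read a: {A, D, E}
read a: {A, C, D, E}
read a: {A, C, D, E}
read a: {A, C, D, E}
read a: {A, C, D, E}
read a: {A, C, D, E}
read b: {A, B, D}
read c: {B, C, D, E}
read a: {A, C, D, E}
Reachable ∩ accepting = {C, E} — nonempty.

accepted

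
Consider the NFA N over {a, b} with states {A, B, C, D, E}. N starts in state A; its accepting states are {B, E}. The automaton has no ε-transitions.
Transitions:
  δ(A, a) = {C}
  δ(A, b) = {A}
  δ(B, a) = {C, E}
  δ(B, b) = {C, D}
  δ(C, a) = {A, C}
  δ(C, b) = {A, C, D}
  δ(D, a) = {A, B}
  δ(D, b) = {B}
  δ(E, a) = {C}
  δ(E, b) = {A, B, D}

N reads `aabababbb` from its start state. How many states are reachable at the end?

Start: {A}
read a: {C}
read a: {A, C}
read b: {A, C, D}
read a: {A, B, C}
read b: {A, C, D}
read a: {A, B, C}
read b: {A, C, D}
read b: {A, B, C, D}
read b: {A, B, C, D}
Final reachable set {A, B, C, D} has 4 states.

4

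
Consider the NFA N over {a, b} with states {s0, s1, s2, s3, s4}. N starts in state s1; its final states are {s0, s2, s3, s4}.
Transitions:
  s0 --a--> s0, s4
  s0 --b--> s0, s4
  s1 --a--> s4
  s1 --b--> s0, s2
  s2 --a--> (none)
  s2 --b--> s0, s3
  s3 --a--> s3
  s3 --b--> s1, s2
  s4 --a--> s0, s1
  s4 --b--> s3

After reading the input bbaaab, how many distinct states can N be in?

Start: {s1}
read b: {s0, s2}
read b: {s0, s3, s4}
read a: {s0, s1, s3, s4}
read a: {s0, s1, s3, s4}
read a: {s0, s1, s3, s4}
read b: {s0, s1, s2, s3, s4}
Final reachable set {s0, s1, s2, s3, s4} has 5 states.

5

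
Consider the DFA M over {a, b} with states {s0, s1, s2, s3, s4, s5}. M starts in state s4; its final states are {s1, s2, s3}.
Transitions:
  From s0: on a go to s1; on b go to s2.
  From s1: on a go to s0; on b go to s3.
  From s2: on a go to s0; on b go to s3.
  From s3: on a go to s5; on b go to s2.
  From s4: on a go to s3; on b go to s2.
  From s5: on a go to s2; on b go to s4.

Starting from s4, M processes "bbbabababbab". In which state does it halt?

s4

s4 --b--> s2
s2 --b--> s3
s3 --b--> s2
s2 --a--> s0
s0 --b--> s2
s2 --a--> s0
s0 --b--> s2
s2 --a--> s0
s0 --b--> s2
s2 --b--> s3
s3 --a--> s5
s5 --b--> s4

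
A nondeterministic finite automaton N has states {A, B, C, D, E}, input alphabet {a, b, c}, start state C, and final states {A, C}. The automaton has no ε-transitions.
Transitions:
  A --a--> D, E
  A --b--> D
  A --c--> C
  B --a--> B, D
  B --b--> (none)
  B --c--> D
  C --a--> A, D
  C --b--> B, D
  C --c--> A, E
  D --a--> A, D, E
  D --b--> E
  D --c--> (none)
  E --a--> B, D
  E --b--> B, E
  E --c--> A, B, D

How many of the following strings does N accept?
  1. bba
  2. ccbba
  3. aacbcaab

bba: rejected
ccbba: rejected
aacbcaab: rejected

0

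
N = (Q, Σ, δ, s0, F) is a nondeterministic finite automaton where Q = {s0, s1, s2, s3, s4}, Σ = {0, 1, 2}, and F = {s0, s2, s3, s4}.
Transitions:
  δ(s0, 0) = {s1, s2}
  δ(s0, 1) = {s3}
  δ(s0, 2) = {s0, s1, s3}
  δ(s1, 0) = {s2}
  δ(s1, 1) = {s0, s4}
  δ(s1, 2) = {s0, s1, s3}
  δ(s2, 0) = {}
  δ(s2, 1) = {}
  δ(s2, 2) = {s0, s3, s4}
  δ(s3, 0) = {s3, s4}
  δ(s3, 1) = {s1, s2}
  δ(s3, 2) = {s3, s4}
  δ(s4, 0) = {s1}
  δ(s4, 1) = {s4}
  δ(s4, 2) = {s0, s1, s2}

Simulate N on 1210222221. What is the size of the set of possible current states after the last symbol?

5

Start: {s0}
read 1: {s3}
read 2: {s3, s4}
read 1: {s1, s2, s4}
read 0: {s1, s2}
read 2: {s0, s1, s3, s4}
read 2: {s0, s1, s2, s3, s4}
read 2: {s0, s1, s2, s3, s4}
read 2: {s0, s1, s2, s3, s4}
read 2: {s0, s1, s2, s3, s4}
read 1: {s0, s1, s2, s3, s4}
Final reachable set {s0, s1, s2, s3, s4} has 5 states.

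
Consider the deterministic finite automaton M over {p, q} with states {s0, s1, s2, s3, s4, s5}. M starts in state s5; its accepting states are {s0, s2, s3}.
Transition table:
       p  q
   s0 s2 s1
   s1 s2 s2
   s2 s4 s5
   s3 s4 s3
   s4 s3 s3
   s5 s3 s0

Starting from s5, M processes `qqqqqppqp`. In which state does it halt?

s4

s5 --q--> s0
s0 --q--> s1
s1 --q--> s2
s2 --q--> s5
s5 --q--> s0
s0 --p--> s2
s2 --p--> s4
s4 --q--> s3
s3 --p--> s4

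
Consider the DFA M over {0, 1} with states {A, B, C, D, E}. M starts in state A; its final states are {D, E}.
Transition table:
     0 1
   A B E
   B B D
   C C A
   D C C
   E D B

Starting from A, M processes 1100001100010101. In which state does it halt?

A

A --1--> E
E --1--> B
B --0--> B
B --0--> B
B --0--> B
B --0--> B
B --1--> D
D --1--> C
C --0--> C
C --0--> C
C --0--> C
C --1--> A
A --0--> B
B --1--> D
D --0--> C
C --1--> A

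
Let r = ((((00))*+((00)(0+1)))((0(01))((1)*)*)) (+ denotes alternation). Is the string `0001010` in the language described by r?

No split of 0001010 into u·v has (((00))*+((00)(0+1))) matching u and ((0(01))((1)*)*) matching v.

no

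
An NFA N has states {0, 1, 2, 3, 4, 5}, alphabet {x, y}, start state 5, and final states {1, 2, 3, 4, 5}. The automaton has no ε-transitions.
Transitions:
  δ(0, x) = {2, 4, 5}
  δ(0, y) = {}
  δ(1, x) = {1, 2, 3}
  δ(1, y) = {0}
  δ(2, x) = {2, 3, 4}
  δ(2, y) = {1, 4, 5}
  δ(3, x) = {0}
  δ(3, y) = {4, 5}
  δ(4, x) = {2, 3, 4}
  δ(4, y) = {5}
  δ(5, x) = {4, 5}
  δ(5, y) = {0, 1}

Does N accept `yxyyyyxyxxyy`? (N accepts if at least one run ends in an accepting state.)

Start: {5}
read y: {0, 1}
read x: {1, 2, 3, 4, 5}
read y: {0, 1, 4, 5}
read y: {0, 1, 5}
read y: {0, 1}
read y: {0}
read x: {2, 4, 5}
read y: {0, 1, 4, 5}
read x: {1, 2, 3, 4, 5}
read x: {0, 1, 2, 3, 4, 5}
read y: {0, 1, 4, 5}
read y: {0, 1, 5}
Reachable ∩ accepting = {1, 5} — nonempty.

accepted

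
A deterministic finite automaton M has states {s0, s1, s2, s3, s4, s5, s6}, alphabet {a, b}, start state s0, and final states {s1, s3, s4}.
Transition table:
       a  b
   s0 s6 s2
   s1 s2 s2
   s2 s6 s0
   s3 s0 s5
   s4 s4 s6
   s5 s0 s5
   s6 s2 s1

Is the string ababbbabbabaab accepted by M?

accepted

s0 --a--> s6
s6 --b--> s1
s1 --a--> s2
s2 --b--> s0
s0 --b--> s2
s2 --b--> s0
s0 --a--> s6
s6 --b--> s1
s1 --b--> s2
s2 --a--> s6
s6 --b--> s1
s1 --a--> s2
s2 --a--> s6
s6 --b--> s1
End in state s1, which is an accepting state.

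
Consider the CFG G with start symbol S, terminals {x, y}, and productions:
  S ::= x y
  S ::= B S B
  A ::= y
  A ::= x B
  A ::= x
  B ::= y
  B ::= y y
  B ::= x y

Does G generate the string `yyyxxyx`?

no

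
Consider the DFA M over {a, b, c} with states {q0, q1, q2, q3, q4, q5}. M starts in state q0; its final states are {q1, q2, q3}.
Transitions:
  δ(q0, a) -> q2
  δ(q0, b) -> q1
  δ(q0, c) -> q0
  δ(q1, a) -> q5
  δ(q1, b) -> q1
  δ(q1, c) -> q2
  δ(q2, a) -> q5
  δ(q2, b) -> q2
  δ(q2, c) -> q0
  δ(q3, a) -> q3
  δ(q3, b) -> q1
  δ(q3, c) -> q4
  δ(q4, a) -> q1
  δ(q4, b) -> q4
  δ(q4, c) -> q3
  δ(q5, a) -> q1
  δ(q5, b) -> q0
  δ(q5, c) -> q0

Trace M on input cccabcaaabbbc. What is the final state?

q0 --c--> q0
q0 --c--> q0
q0 --c--> q0
q0 --a--> q2
q2 --b--> q2
q2 --c--> q0
q0 --a--> q2
q2 --a--> q5
q5 --a--> q1
q1 --b--> q1
q1 --b--> q1
q1 --b--> q1
q1 --c--> q2

q2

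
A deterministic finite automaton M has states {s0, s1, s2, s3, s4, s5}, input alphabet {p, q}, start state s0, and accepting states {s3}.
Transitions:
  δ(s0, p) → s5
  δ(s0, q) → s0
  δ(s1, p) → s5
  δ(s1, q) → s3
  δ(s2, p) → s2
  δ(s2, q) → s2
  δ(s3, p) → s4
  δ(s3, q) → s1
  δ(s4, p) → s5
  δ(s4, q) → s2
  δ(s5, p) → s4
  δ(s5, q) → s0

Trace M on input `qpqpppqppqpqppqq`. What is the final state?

s0 --q--> s0
s0 --p--> s5
s5 --q--> s0
s0 --p--> s5
s5 --p--> s4
s4 --p--> s5
s5 --q--> s0
s0 --p--> s5
s5 --p--> s4
s4 --q--> s2
s2 --p--> s2
s2 --q--> s2
s2 --p--> s2
s2 --p--> s2
s2 --q--> s2
s2 --q--> s2

s2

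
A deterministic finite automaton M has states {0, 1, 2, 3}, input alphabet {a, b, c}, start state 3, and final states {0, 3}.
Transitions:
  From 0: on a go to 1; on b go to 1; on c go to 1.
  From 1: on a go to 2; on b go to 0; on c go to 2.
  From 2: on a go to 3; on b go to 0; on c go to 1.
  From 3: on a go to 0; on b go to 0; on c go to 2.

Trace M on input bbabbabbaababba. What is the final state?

3 --b--> 0
0 --b--> 1
1 --a--> 2
2 --b--> 0
0 --b--> 1
1 --a--> 2
2 --b--> 0
0 --b--> 1
1 --a--> 2
2 --a--> 3
3 --b--> 0
0 --a--> 1
1 --b--> 0
0 --b--> 1
1 --a--> 2

2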